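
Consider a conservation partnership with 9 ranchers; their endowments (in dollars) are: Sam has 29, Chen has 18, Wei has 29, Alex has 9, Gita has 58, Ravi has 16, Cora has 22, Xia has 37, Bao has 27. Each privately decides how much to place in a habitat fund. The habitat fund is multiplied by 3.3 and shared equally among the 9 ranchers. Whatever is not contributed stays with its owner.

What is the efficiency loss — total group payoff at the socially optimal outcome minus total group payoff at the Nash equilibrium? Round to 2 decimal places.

The private return per contributed unit is 3.3/9 = 0.3667 < 1 for every player regardless of endowment, so the Nash equilibrium is zero contribution and the group total is Σ E_j = 29 + 18 + 29 + 9 + 58 + 16 + 22 + 37 + 27 = 245.
Each contributed unit returns 3.300 to the group, so the social optimum is full contribution by everyone: group total = 3.300 × 245 = 808.50.
Efficiency loss = (3.300 − 1) × 245 = 563.50.

563.50 dollars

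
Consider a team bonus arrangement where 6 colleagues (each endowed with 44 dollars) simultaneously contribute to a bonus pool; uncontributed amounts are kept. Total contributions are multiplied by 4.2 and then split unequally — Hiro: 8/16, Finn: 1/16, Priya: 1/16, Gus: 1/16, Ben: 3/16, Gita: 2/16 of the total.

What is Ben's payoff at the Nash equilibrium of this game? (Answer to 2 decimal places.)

Each unit j contributes comes back to j as 4.2 × (j's share), so j prefers to contribute only if that share exceeds 1/4.2 = 0.2381; otherwise keeping the unit dominates.
Hiro alone (share 8/16) is above the threshold, contributing 44; the remaining 5 contribute 0. Total contributed: 44.
Ben keeps 44 and receives 4.2 × 44 × 3/16 = 34.65 from the bonus pool, for a payoff of 78.65.

78.65 dollars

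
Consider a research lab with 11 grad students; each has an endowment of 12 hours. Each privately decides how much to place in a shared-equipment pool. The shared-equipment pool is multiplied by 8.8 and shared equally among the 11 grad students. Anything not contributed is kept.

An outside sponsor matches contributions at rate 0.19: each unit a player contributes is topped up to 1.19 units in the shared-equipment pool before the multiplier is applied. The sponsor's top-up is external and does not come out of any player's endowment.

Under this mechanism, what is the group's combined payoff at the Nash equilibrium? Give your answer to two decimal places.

Even with the mechanism, each unit contributed returns only 8.8 × 1.19 / 11 = 0.9520 per unit of net cost, so contributing nothing is still dominant.
Everyone keeps their endowment and the group total is 11 × 12 = 132.

132.00 hours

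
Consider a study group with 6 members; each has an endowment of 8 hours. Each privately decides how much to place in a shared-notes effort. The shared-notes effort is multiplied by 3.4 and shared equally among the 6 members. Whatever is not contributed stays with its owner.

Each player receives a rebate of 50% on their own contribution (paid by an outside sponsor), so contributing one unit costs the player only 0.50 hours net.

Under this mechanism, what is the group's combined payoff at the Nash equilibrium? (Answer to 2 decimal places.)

187.20 hours

With the mechanism, a contributed unit returns (3.4/6) / 0.50 = 1.1333 per unit of net cost to the contributor — now above 1 — so contributing fully is weakly dominant for every player.
So the Nash equilibrium is full contribution by all 6; the group earns 6 × (8 × 0.50 + 3.4 × 8) = 187.20.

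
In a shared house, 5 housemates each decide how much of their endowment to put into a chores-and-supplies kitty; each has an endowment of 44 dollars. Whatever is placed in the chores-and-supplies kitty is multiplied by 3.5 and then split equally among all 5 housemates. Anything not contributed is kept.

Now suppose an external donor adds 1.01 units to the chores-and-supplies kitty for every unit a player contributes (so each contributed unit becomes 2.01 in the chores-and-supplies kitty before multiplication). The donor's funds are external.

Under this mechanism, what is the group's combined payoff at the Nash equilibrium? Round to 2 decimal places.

1547.70 dollars

Under the mechanism each unit contributed yields 3.5 × 2.01 / 5 = 1.4070 back to its contributor per unit of net cost, which exceeds 1, making full contribution the dominant choice for everyone.
So the Nash equilibrium is full contribution by all 5; the group earns 3.5 × 2.01 × 220 = 1547.70.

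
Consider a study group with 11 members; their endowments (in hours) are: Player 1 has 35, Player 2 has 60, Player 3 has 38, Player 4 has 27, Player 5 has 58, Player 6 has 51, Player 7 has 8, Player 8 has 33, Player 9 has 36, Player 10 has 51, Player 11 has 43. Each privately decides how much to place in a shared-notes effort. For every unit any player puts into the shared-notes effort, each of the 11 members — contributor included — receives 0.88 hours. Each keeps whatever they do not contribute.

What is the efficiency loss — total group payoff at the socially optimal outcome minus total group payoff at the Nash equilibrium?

3819.20 hours

The private return per contributed unit is 0.88 < 1 for everyone, so the Nash equilibrium is zero contribution and the group total is Σ E_j = 35 + 60 + 38 + 27 + 58 + 51 + 8 + 33 + 36 + 51 + 43 = 440.
Each contributed unit returns 9.680 to the group, so the social optimum is full contribution by everyone: group total = 9.680 × 440 = 4259.20.
Efficiency loss = (9.680 − 1) × 440 = 3819.20.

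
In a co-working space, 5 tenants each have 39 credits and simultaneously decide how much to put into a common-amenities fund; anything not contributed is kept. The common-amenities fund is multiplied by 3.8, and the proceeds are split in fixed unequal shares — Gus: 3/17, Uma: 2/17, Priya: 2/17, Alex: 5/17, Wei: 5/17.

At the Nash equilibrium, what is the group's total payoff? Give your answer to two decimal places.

413.40 credits

Each unit j contributes comes back to j as 3.8 × (j's share), so j prefers to contribute only if that share exceeds 1/3.8 = 0.2632; otherwise keeping the unit dominates.
Alex and Wei are above the threshold, contributing 39 each; the remaining 3 contribute 0. Total contributed: 78.
The common-amenities fund pays out 3.8 × 78 = 296.40 in total (split across the unequal shares, but the aggregate is all that matters for the group sum).
The 3 free-riders keep 39 each, adding 117. Group total = 117 + 296.40 = 413.40.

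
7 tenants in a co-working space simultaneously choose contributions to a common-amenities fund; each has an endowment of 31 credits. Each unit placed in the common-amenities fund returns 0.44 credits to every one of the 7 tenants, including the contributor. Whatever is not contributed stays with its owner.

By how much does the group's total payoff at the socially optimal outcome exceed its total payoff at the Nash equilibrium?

The private return per contributed unit is 0.44 < 1, so contributing 0 is dominant for every player. At the Nash equilibrium everyone keeps their 31, and the group total is 7 × 31 = 217.
Each contributed unit returns 3.080 to the group as a whole (0.44 to each of 7 players), which exceeds 1, so the social optimum is full contribution: group total = 3.080 × 217 = 668.36.
Efficiency loss = 668.36 − 217 = 451.36.

451.36 credits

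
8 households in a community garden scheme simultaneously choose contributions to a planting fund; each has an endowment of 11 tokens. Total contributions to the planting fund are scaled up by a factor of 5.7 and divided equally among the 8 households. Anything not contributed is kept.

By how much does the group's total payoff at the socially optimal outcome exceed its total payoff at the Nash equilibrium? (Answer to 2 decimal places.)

413.60 tokens

Each contributed unit returns 5.7/8 = 0.7125 to its contributor — below 1 — so contributing 0 is dominant for every player. At the Nash equilibrium everyone keeps their 11, and the group total is 8 × 11 = 88.
Each contributed unit returns 5.700 to the group as a whole (0.7125 to each of 8 players), which exceeds 1, so the social optimum is full contribution: group total = 5.700 × 88 = 501.60.
Efficiency loss = 501.60 − 88 = 413.60.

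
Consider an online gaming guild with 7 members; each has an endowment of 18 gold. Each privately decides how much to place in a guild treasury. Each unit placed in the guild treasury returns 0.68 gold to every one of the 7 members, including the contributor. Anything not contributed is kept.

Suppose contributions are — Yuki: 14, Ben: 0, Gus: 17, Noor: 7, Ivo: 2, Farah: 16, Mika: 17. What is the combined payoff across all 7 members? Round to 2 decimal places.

Total contributed: 14 + 0 + 17 + 7 + 2 + 16 + 17 = 73; total kept: 7 × 18 − 73 = 53.
The guild treasury pays out 0.68 × 7 × 73 = 347.48 in aggregate.
Group total = 53 + 347.48 = 400.48.

400.48 gold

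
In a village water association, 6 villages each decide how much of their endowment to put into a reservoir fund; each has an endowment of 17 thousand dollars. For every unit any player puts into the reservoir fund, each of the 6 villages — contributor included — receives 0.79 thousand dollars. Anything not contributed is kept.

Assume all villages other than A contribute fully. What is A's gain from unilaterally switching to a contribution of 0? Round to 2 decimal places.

3.57 thousand dollars

Switching from a contribution of 17 to 0 lets A keep an extra 17 thousand dollars, but lowers the reservoir fund by 17, which costs A their own share of that drop: 0.79 × 17 = 13.43.
Net gain = 17 − 13.43 = 3.57. The private return per contributed unit (0.79) is below 1, so free-riding is indeed the best response regardless of what the others do.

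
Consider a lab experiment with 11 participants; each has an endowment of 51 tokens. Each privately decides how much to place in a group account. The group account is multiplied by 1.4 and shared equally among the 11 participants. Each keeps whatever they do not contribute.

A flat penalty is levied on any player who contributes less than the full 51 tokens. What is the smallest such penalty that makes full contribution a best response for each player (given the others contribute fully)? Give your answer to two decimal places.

44.51 tokens

Given the others contribute fully, the best deviation is to contribute 0 (any partial contribution still incurs the fine and gives up units whose private return 0.1273 is below 1).
Deviating from 51 to 0 saves 51 tokens but forfeits the deviator's share of the drop in the group account: 1.4/11 × 51 = 6.49.
So the deviation gain is 51 − 6.49 = 44.51, and the fine must be at least 44.51 tokens to wipe it out.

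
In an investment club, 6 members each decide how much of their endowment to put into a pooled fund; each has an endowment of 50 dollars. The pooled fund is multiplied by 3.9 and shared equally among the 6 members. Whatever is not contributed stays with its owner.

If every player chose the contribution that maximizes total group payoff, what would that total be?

Each contributed unit returns 3.900 to the group as a whole (0.6500 to each of 6 players), which exceeds 1, so the social optimum is full contribution: group total = 3.900 × 300 = 1170.00.

1170.00 dollars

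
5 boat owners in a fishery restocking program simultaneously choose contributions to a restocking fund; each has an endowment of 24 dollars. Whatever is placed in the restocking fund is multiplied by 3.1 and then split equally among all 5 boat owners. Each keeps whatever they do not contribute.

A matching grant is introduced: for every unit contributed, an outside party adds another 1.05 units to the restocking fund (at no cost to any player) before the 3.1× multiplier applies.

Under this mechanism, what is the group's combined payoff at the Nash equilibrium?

762.60 dollars

Under the mechanism each unit contributed yields 3.1 × 2.05 / 5 = 1.2710 back to its contributor per unit of net cost, which exceeds 1, making full contribution the dominant choice for everyone.
So the Nash equilibrium is full contribution by all 5; the group earns 3.1 × 2.05 × 120 = 762.60.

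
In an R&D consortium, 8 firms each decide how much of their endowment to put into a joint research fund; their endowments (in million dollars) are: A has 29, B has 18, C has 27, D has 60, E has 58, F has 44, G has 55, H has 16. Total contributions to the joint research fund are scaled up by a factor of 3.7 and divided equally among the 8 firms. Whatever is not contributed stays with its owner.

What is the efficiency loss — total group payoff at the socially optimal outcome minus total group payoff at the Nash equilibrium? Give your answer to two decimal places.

828.90 million dollars

The private return per contributed unit is 3.7/8 = 0.4625 < 1 for every player regardless of endowment, so the Nash equilibrium is zero contribution and the group total is Σ E_j = 29 + 18 + 27 + 60 + 58 + 44 + 55 + 16 = 307.
Each contributed unit returns 3.700 to the group, so the social optimum is full contribution by everyone: group total = 3.700 × 307 = 1135.90.
Efficiency loss = (3.700 − 1) × 307 = 828.90.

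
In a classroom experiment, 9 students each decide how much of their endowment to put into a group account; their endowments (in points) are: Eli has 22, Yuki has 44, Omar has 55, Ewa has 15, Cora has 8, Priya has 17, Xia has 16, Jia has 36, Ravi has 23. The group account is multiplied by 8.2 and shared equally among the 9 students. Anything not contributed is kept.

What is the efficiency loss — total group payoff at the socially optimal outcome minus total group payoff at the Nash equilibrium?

1699.20 points

The private return per contributed unit is 8.2/9 = 0.9111 < 1 for every player regardless of endowment, so the Nash equilibrium is zero contribution and the group total is Σ E_j = 22 + 44 + 55 + 15 + 8 + 17 + 16 + 36 + 23 = 236.
Each contributed unit returns 8.200 to the group, so the social optimum is full contribution by everyone: group total = 8.200 × 236 = 1935.20.
Efficiency loss = (8.200 − 1) × 236 = 1699.20.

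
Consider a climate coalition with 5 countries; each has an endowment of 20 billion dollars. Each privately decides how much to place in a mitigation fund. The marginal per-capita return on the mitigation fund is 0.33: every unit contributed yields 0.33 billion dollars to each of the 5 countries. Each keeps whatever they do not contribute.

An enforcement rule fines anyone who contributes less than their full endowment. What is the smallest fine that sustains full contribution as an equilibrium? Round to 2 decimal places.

Given the others contribute fully, the best deviation is to contribute 0 (any partial contribution still incurs the fine and gives up units whose private return 0.33 is below 1).
Deviating from 20 to 0 saves 20 billion dollars but forfeits the deviator's share of the drop in the mitigation fund: 0.33 × 20 = 6.60.
So the deviation gain is 20 − 6.60 = 13.40, and the fine must be at least 13.40 billion dollars to wipe it out.

13.40 billion dollars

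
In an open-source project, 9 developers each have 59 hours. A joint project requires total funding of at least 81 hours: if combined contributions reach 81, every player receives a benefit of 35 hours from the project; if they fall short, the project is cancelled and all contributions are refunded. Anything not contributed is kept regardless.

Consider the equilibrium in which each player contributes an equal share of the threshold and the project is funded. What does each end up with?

85 hours

Equal share of the threshold: 81/9 = 9.
At this profile no one gains by cutting their contribution: any cut drops the total below 81, the project is cancelled, contributions are refunded, and the deviator ends with 59, which is less than 59 − 9 + 35 = 85. Contributing more than 9 just wastes the excess. So contributing exactly 9 is a best response.
Each player's payoff: 59 − 9 + 35 = 85.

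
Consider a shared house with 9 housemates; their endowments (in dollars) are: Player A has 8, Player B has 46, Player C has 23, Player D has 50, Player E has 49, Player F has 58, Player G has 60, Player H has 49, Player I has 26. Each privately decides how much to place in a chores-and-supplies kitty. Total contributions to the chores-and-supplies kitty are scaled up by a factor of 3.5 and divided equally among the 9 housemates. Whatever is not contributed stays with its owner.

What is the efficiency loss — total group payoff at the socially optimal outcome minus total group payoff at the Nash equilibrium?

The private return per contributed unit is 3.5/9 = 0.3889 < 1 for every player regardless of endowment, so the Nash equilibrium is zero contribution and the group total is Σ E_j = 8 + 46 + 23 + 50 + 49 + 58 + 60 + 49 + 26 = 369.
Each contributed unit returns 3.500 to the group, so the social optimum is full contribution by everyone: group total = 3.500 × 369 = 1291.50.
Efficiency loss = (3.500 − 1) × 369 = 922.50.

922.50 dollars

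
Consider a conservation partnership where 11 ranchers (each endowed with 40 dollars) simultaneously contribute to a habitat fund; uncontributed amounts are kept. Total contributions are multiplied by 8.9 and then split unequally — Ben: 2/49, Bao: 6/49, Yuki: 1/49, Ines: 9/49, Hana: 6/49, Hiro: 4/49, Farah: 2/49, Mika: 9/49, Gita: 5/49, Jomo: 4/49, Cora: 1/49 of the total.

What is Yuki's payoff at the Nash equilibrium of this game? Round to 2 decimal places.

Player j's private return per contributed unit is 8.9 × (j's share). Contributing is weakly dominant for j when that share is at least 1/8.9 = 0.1124, and contributing 0 is dominant otherwise.
Bao, Ines, Hana and Mika clear that bar, contributing 40 each; the remaining 7 contribute 0. Total contributed: 160.
Yuki keeps 40 and receives 8.9 × 160 × 1/49 = 29.06 from the habitat fund, for a payoff of 69.06.

69.06 dollars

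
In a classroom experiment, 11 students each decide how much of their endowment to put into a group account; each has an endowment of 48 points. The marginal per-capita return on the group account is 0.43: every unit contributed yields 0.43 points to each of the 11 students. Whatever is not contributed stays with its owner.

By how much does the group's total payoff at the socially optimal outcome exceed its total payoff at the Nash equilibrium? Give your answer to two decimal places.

The private return per contributed unit is 0.43 < 1, so contributing 0 is dominant for every player. At the Nash equilibrium everyone keeps their 48, and the group total is 11 × 48 = 528.
Each contributed unit returns 4.730 to the group as a whole (0.43 to each of 11 players), which exceeds 1, so the social optimum is full contribution: group total = 4.730 × 528 = 2497.44.
Efficiency loss = 2497.44 − 528 = 1969.44.

1969.44 points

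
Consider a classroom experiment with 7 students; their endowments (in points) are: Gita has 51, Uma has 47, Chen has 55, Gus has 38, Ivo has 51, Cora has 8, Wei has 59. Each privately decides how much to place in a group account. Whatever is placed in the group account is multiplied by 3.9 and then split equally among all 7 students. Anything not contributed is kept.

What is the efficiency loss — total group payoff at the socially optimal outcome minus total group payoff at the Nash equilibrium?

The private return per contributed unit is 3.9/7 = 0.5571 < 1 for every player regardless of endowment, so the Nash equilibrium is zero contribution and the group total is Σ E_j = 51 + 47 + 55 + 38 + 51 + 8 + 59 = 309.
Each contributed unit returns 3.900 to the group, so the social optimum is full contribution by everyone: group total = 3.900 × 309 = 1205.10.
Efficiency loss = (3.900 − 1) × 309 = 896.10.

896.10 points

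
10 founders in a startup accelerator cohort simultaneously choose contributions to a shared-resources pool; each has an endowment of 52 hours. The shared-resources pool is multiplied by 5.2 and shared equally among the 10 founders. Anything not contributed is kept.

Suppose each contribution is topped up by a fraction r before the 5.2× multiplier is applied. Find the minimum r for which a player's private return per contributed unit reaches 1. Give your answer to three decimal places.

With matching at rate r, one contributed unit becomes (1 + r) in the shared-resources pool and returns 5.2 × (1 + r) / 10 to the contributor.
Setting this equal to 1: 1 + r = 10/5.2 = 1.9231.
So the minimum matching rate is r = 1.9231 − 1 = 0.923.

0.923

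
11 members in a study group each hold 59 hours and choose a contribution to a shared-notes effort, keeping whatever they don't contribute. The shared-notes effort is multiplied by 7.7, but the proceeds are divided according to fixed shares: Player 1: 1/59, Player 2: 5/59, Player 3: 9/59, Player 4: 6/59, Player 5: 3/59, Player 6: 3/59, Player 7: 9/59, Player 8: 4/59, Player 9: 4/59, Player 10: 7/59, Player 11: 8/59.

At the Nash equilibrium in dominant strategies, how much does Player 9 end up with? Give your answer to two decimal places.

151.40 hours

Player j's private return per contributed unit is 7.7 × (j's share). Contributing is weakly dominant for j when that share is at least 1/7.7 = 0.1299, and contributing 0 is dominant otherwise.
Player 3, Player 7 and Player 11 are above the threshold, contributing 59 each; the remaining 8 contribute 0. Total contributed: 177.
Player 9 keeps 59 and receives 7.7 × 177 × 4/59 = 92.40 from the shared-notes effort, for a payoff of 151.40.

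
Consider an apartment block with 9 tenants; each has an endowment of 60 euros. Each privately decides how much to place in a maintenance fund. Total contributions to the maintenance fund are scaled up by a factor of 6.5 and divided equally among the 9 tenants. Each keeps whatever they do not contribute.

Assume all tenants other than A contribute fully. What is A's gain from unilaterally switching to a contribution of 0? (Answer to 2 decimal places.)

16.67 euros

Switching from a contribution of 60 to 0 lets A keep an extra 60 euros, but lowers the maintenance fund by 60, which costs A their own share of that drop: 6.5/9 × 60 = 43.33.
Net gain = 60 − 43.33 = 16.67. The private return per contributed unit (0.7222) is below 1, so free-riding is indeed the best response regardless of what the others do.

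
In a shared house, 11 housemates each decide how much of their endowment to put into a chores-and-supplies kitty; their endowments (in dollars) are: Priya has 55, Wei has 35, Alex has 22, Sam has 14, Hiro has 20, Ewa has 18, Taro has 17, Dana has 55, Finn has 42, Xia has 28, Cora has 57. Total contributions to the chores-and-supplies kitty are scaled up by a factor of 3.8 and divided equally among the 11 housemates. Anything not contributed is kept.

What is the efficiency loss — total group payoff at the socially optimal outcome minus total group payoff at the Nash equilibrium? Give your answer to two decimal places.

1016.40 dollars

The private return per contributed unit is 3.8/11 = 0.3455 < 1 for every player regardless of endowment, so the Nash equilibrium is zero contribution and the group total is Σ E_j = 55 + 35 + 22 + 14 + 20 + 18 + 17 + 55 + 42 + 28 + 57 = 363.
Each contributed unit returns 3.800 to the group, so the social optimum is full contribution by everyone: group total = 3.800 × 363 = 1379.40.
Efficiency loss = (3.800 − 1) × 363 = 1016.40.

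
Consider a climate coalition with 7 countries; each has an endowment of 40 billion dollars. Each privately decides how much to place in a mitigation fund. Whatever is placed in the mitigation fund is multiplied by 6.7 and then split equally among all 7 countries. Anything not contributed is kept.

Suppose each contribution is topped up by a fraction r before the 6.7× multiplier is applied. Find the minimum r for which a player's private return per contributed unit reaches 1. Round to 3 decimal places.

0.045

With matching at rate r, one contributed unit becomes (1 + r) in the mitigation fund and returns 6.7 × (1 + r) / 7 to the contributor.
Setting this equal to 1: 1 + r = 7/6.7 = 1.0448.
So the minimum matching rate is r = 1.0448 − 1 = 0.045.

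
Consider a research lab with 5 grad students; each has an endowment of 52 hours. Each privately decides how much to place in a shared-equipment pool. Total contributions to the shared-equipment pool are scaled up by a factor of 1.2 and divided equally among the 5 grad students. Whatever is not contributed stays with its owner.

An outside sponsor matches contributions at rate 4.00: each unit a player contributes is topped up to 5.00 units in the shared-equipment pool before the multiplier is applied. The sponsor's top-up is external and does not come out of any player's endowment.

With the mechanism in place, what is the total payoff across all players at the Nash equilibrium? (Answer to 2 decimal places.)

Under the mechanism each unit contributed yields 1.2 × 5.00 / 5 = 1.2000 back to its contributor per unit of net cost, which exceeds 1, making full contribution the dominant choice for everyone.
At the Nash equilibrium everyone contributes 52. Group total payoff = 1.2 × 5.00 × 260 = 1560.00.

1560.00 hours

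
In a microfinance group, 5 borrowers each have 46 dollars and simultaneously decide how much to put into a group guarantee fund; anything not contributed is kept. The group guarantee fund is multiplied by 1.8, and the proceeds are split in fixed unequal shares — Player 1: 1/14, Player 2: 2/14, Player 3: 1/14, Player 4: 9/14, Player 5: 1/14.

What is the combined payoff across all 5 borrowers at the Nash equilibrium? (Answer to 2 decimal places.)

266.80 dollars

Each unit j contributes comes back to j as 1.8 × (j's share), so j prefers to contribute only if that share exceeds 1/1.8 = 0.5556; otherwise keeping the unit dominates.
Player 4 alone (share 9/14) is above the threshold, contributing 46; the remaining 4 contribute 0. Total contributed: 46.
The group guarantee fund pays out 1.8 × 46 = 82.80 in total (split across the unequal shares, but the aggregate is all that matters for the group sum).
The 4 free-riders keep 46 each, adding 184. Group total = 184 + 82.80 = 266.80.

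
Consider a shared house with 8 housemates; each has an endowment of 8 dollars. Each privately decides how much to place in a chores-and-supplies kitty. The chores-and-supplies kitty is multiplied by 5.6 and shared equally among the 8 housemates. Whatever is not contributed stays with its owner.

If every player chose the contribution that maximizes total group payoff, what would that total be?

Each contributed unit returns 5.600 to the group as a whole (0.7000 to each of 8 players), which exceeds 1, so the social optimum is full contribution: group total = 5.600 × 64 = 358.40.

358.40 dollars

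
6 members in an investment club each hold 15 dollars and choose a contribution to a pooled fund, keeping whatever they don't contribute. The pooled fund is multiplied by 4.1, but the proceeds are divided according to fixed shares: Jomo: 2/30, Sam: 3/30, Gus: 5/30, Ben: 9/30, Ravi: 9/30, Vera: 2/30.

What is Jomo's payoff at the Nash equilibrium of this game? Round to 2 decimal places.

A player with share s gets back 4.1·s per unit contributed, so full contribution is dominant for anyone with s > 1/4.1 = 0.2439 and zero contribution is dominant for anyone below.
Ben and Ravi clear that bar, contributing 15 each; the remaining 4 contribute 0. Total contributed: 30.
Jomo keeps 15 and receives 4.1 × 30 × 2/30 = 8.20 from the pooled fund, for a payoff of 23.20.

23.20 dollars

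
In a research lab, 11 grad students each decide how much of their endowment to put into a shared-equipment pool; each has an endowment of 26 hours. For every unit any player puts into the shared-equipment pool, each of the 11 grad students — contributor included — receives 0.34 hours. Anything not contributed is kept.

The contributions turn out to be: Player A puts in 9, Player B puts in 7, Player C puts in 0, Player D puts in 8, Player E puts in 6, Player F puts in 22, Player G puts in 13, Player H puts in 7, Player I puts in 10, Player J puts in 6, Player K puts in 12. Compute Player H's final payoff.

Total contributed: 9 + 7 + 0 + 8 + 6 + 22 + 13 + 7 + 10 + 6 + 12 = 100.
Each receives 0.34 × 100 = 34.00 from the shared-equipment pool.
Player H keeps 26 − 7 = 19, so Player H's payoff is 19 + 34.00 = 53.00.

53.00 hours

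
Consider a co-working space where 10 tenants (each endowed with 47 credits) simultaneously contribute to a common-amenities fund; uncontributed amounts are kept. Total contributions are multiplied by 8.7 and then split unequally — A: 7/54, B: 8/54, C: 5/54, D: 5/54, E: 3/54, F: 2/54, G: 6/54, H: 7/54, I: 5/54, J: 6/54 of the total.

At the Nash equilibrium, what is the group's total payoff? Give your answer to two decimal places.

Player j's private return per contributed unit is 8.7 × (j's share). Contributing is weakly dominant for j when that share is at least 1/8.7 = 0.1149, and contributing 0 is dominant otherwise.
A, B and H are above the threshold, contributing 47 each; the remaining 7 contribute 0. Total contributed: 141.
The common-amenities fund pays out 8.7 × 141 = 1226.70 in total (split across the unequal shares, but the aggregate is all that matters for the group sum).
The 7 free-riders keep 47 each, adding 329. Group total = 329 + 1226.70 = 1555.70.

1555.70 credits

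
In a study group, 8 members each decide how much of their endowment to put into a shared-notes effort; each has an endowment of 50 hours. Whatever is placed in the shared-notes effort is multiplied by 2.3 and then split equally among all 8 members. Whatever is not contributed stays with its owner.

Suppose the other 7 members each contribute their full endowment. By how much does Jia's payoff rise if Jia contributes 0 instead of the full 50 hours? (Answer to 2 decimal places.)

Switching from a contribution of 50 to 0 lets Jia keep an extra 50 hours, but lowers the shared-notes effort by 50, which costs Jia their own share of that drop: 2.3/8 × 50 = 14.37.
Net gain = 50 − 14.37 = 35.63. The private return per contributed unit (0.2875) is below 1, so free-riding is indeed the best response regardless of what the others do.

35.63 hours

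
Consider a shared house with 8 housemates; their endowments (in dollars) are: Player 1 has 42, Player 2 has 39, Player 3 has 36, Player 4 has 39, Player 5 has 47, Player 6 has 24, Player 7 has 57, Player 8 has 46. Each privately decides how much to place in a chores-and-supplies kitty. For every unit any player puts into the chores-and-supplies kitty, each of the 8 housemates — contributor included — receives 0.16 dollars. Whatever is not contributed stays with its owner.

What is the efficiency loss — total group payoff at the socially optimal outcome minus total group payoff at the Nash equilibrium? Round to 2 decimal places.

92.40 dollars

The private return per contributed unit is 0.16 < 1 for everyone, so the Nash equilibrium is zero contribution and the group total is Σ E_j = 42 + 39 + 36 + 39 + 47 + 24 + 57 + 46 = 330.
Each contributed unit returns 1.280 to the group, so the social optimum is full contribution by everyone: group total = 1.280 × 330 = 422.40.
Efficiency loss = (1.280 − 1) × 330 = 92.40.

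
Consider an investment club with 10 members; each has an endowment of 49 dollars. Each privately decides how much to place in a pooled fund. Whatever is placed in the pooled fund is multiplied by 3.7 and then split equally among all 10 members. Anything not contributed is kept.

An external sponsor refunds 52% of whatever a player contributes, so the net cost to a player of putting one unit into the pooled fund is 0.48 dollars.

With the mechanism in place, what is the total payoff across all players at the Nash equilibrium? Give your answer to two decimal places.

The effective private return is (3.7/10) / 0.48 = 0.7708, which is still under 1, so the mechanism doesn't change anyone's dominant strategy: zero contribution.
Everyone keeps their endowment and the group total is 10 × 49 = 490.

490.00 dollars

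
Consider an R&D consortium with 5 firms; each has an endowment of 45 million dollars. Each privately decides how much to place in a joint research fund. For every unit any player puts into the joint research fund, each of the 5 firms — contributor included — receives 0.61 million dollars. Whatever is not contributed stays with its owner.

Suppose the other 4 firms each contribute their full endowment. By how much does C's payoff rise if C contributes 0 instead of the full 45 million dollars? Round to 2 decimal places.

17.55 million dollars

Switching from a contribution of 45 to 0 lets C keep an extra 45 million dollars, but lowers the joint research fund by 45, which costs C their own share of that drop: 0.61 × 45 = 27.45.
Net gain = 45 − 27.45 = 17.55. The private return per contributed unit (0.61) is below 1, so free-riding is indeed the best response regardless of what the others do.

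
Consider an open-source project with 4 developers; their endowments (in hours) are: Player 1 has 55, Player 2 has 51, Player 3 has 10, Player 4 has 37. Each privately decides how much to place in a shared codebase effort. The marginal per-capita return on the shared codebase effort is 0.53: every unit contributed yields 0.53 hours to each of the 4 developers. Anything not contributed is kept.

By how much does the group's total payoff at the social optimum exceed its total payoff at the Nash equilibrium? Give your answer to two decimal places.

171.36 hours

The private return per contributed unit is 0.53 < 1 for everyone, so the Nash equilibrium is zero contribution and the group total is Σ E_j = 55 + 51 + 10 + 37 = 153.
Each contributed unit returns 2.120 to the group, so the social optimum is full contribution by everyone: group total = 2.120 × 153 = 324.36.
Efficiency loss = (2.120 − 1) × 153 = 171.36.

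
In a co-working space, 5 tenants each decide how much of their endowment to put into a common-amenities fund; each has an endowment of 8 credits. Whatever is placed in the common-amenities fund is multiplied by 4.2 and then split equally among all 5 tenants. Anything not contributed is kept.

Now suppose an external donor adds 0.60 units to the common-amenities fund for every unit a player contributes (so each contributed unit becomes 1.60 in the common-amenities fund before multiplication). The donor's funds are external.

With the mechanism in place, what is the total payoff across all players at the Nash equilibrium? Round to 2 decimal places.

268.80 credits

Under the mechanism each unit contributed yields 4.2 × 1.60 / 5 = 1.3440 back to its contributor per unit of net cost, which exceeds 1, making full contribution the dominant choice for everyone.
So the Nash equilibrium is full contribution by all 5; the group earns 4.2 × 1.60 × 40 = 268.80.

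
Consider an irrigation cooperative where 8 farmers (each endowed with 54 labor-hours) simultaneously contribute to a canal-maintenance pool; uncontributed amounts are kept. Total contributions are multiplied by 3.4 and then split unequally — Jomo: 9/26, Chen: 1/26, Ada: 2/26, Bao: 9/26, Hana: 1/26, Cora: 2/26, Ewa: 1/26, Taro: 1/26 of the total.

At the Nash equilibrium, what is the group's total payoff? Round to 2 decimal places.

691.20 labor-hours

For player j, contributing a unit is worthwhile iff 3.4 × (j's share) ≥ 1, i.e. iff j's share is at least 0.2941.
Jomo and Bao clear that bar, contributing 54 each; the remaining 6 contribute 0. Total contributed: 108.
The canal-maintenance pool pays out 3.4 × 108 = 367.20 in total (split across the unequal shares, but the aggregate is all that matters for the group sum).
The 6 free-riders keep 54 each, adding 324. Group total = 324 + 367.20 = 691.20.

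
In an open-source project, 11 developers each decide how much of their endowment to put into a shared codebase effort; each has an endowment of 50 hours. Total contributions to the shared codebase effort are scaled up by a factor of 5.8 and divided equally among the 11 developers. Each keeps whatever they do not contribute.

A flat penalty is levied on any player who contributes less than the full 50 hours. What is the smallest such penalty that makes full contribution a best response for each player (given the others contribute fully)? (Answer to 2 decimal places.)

Given the others contribute fully, the best deviation is to contribute 0 (any partial contribution still incurs the fine and gives up units whose private return 0.5273 is below 1).
Deviating from 50 to 0 saves 50 hours but forfeits the deviator's share of the drop in the shared codebase effort: 5.8/11 × 50 = 26.36.
So the deviation gain is 50 − 26.36 = 23.64, and the fine must be at least 23.64 hours to wipe it out.

23.64 hours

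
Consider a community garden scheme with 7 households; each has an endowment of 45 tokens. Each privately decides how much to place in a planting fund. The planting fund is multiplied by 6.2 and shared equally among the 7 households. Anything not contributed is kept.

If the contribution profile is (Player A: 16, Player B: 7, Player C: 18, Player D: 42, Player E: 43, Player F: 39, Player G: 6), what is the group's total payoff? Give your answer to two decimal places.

Total contributed: 16 + 7 + 18 + 42 + 43 + 39 + 6 = 171; total kept: 7 × 45 − 171 = 144.
The planting fund pays out 6.2 × 171 = 1060.20 in aggregate.
Group total = 144 + 1060.20 = 1204.20.

1204.20 tokens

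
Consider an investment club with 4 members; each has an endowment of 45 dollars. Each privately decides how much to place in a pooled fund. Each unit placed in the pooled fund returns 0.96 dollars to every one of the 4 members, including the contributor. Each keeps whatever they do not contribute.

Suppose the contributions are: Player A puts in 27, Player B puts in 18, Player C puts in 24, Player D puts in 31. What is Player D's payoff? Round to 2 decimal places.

Total contributed: 27 + 18 + 24 + 31 = 100.
Each receives 0.96 × 100 = 96.00 from the pooled fund.
Player D keeps 45 − 31 = 14, so Player D's payoff is 14 + 96.00 = 110.00.

110.00 dollars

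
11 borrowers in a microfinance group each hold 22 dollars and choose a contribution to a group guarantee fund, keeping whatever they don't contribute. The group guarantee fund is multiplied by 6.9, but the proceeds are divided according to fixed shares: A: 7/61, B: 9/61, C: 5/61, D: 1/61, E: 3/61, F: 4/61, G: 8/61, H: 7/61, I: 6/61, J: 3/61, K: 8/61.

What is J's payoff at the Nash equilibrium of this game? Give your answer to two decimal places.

29.47 dollars

For player j, contributing a unit is worthwhile iff 6.9 × (j's share) ≥ 1, i.e. iff j's share is at least 0.1449.
B alone (share 9/61) is above the threshold, contributing 22; the remaining 10 contribute 0. Total contributed: 22.
J keeps 22 and receives 6.9 × 22 × 3/61 = 7.47 from the group guarantee fund, for a payoff of 29.47.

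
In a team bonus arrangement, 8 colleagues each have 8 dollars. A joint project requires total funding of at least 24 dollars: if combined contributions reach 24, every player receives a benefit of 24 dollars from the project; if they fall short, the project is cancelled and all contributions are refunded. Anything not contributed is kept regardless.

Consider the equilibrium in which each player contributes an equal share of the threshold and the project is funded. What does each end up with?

29 dollars

Equal share of the threshold: 24/8 = 3.
At this profile no one gains by cutting their contribution: any cut drops the total below 24, the project is cancelled, contributions are refunded, and the deviator ends with 8, which is less than 8 − 3 + 24 = 29. Contributing more than 3 just wastes the excess. So contributing exactly 3 is a best response.
Each player's payoff: 8 − 3 + 24 = 29.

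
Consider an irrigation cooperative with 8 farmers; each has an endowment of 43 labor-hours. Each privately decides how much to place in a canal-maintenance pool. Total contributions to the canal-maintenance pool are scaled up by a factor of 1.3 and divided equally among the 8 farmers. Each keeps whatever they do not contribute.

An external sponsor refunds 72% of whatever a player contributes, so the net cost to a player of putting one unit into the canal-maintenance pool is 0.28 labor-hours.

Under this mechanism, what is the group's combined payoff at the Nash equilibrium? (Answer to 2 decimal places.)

344.00 labor-hours

With the mechanism, a contributed unit returns (1.3/8) / 0.28 = 0.5804 per unit of net cost — still below 1 — so contributing 0 remains dominant for every player.
Everyone keeps their endowment and the group total is 8 × 43 = 344.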